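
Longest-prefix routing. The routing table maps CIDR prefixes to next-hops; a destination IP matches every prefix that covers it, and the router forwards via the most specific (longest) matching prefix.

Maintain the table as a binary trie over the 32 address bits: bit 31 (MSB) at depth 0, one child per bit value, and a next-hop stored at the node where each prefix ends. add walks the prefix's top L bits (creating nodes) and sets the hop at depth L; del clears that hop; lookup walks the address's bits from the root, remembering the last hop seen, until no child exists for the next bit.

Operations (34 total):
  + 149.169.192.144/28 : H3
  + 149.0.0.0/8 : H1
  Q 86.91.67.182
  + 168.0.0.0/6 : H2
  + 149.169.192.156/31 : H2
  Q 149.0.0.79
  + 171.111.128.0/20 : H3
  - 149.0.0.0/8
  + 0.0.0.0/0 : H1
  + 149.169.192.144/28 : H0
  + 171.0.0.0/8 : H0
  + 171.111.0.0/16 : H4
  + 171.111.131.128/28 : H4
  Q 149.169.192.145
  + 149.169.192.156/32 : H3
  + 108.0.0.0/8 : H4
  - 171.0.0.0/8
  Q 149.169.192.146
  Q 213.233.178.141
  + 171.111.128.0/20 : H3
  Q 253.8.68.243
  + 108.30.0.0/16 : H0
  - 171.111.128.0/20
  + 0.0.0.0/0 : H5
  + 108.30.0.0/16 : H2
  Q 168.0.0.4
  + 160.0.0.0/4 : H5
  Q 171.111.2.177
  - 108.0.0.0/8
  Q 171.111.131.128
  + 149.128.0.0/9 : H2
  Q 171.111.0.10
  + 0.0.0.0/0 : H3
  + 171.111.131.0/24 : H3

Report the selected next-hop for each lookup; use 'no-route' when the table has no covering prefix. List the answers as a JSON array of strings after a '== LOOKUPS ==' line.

Trace:
  add 149.169.192.144/28 -> H3 at depth 28
  add 149.0.0.0/8 -> H1 at depth 8
  ? 86.91.67.182  path d0:-  best=no-route
  add 168.0.0.0/6 -> H2 at depth 6
  add 149.169.192.156/31 -> H2 at depth 31
  ? 149.0.0.79  path d0:-→d1:-→d2:-→d3:-→d4:-→d5:-→d6:-→d7:-→d8:H1  best=H1
  add 171.111.128.0/20 -> H3 at depth 20
  del 149.0.0.0/8 (clear depth 8)
  add 0.0.0.0/0 -> H1 at depth 0
  add 149.169.192.144/28 -> H0 at depth 28
  add 171.0.0.0/8 -> H0 at depth 8
  add 171.111.0.0/16 -> H4 at depth 16
  add 171.111.131.128/28 -> H4 at depth 28
  ? 149.169.192.145  path d0:H1→d1:-→d2:-→d3:-→d4:-→d5:-→d6:-→d7:-→d8:-→d9:-→d10:-→d11:-→d12:-→d13:-→d14:-→d15:-→d16:-→d17:-→d18:-→d19:-→d20:-→d21:-→d22:-→d23:-→d24:-→d25:-→d26:-→d27:-→d28:H0  best=H0
  add 149.169.192.156/32 -> H3 at depth 32
  add 108.0.0.0/8 -> H4 at depth 8
  del 171.0.0.0/8 (clear depth 8)
  ? 149.169.192.146  path d0:H1→d1:-→d2:-→d3:-→d4:-→d5:-→d6:-→d7:-→d8:-→d9:-→d10:-→d11:-→d12:-→d13:-→d14:-→d15:-→d16:-→d17:-→d18:-→d19:-→d20:-→d21:-→d22:-→d23:-→d24:-→d25:-→d26:-→d27:-→d28:H0  best=H0
  ? 213.233.178.141  path d0:H1→d1:-  best=H1
  add 171.111.128.0/20 -> H3 at depth 20
  ? 253.8.68.243  path d0:H1→d1:-  best=H1
  add 108.30.0.0/16 -> H0 at depth 16
  del 171.111.128.0/20 (clear depth 20)
  add 0.0.0.0/0 -> H5 at depth 0
  add 108.30.0.0/16 -> H2 at depth 16
  ? 168.0.0.4  path d0:H5→d1:-→d2:-→d3:-→d4:-→d5:-→d6:H2  best=H2
  add 160.0.0.0/4 -> H5 at depth 4
  ? 171.111.2.177  path d0:H5→d1:-→d2:-→d3:-→d4:H5→d5:-→d6:H2→d7:-→d8:-→d9:-→d10:-→d11:-→d12:-→d13:-→d14:-→d15:-→d16:H4  best=H4
  del 108.0.0.0/8 (clear depth 8)
  ? 171.111.131.128  path d0:H5→d1:-→d2:-→d3:-→d4:H5→d5:-→d6:H2→d7:-→d8:-→d9:-→d10:-→d11:-→d12:-→d13:-→d14:-→d15:-→d16:H4→d17:-→d18:-→d19:-→d20:-→d21:-→d22:-→d23:-→d24:-→d25:-→d26:-→d27:-→d28:H4  best=H4
  add 149.128.0.0/9 -> H2 at depth 9
  ? 171.111.0.10  path d0:H5→d1:-→d2:-→d3:-→d4:H5→d5:-→d6:H2→d7:-→d8:-→d9:-→d10:-→d11:-→d12:-→d13:-→d14:-→d15:-→d16:H4  best=H4
  add 0.0.0.0/0 -> H3 at depth 0
  add 171.111.131.0/24 -> H3 at depth 24

== LOOKUPS ==
["no-route","H1","H0","H0","H1","H1","H2","H4","H4","H4"]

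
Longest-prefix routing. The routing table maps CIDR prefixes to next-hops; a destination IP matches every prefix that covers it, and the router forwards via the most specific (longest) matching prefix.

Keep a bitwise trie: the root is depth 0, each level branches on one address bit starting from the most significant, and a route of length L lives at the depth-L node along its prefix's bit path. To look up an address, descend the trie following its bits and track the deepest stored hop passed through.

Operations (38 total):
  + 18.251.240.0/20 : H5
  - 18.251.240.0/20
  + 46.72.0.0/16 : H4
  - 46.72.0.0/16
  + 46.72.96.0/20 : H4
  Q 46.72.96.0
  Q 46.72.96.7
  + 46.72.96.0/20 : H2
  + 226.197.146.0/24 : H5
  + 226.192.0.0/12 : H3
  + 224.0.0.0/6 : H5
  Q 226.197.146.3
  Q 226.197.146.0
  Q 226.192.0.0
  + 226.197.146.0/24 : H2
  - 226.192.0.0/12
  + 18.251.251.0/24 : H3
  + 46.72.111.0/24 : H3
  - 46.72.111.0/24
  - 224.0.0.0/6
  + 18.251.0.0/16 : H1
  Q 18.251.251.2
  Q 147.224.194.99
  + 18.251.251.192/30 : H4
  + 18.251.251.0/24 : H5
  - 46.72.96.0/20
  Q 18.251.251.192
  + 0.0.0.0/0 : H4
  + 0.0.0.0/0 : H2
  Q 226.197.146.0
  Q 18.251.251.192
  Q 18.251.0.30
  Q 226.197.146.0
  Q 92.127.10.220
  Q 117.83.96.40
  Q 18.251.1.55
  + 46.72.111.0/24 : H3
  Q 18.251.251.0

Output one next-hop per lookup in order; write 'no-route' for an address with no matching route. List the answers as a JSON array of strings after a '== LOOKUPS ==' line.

Trace:
  add 18.251.240.0/20 -> H5 at depth 20
  del 18.251.240.0/20 (clear depth 20)
  add 46.72.0.0/16 -> H4 at depth 16
  del 46.72.0.0/16 (clear depth 16)
  add 46.72.96.0/20 -> H4 at depth 20
  ? 46.72.96.0  path d0:-→d1:-→d2:-→d3:-→d4:-→d5:-→d6:-→d7:-→d8:-→d9:-→d10:-→d11:-→d12:-→d13:-→d14:-→d15:-→d16:-→d17:-→d18:-→d19:-→d20:H4  best=H4
  ? 46.72.96.7  path d0:-→d1:-→d2:-→d3:-→d4:-→d5:-→d6:-→d7:-→d8:-→d9:-→d10:-→d11:-→d12:-→d13:-→d14:-→d15:-→d16:-→d17:-→d18:-→d19:-→d20:H4  best=H4
  add 46.72.96.0/20 -> H2 at depth 20
  add 226.197.146.0/24 -> H5 at depth 24
  add 226.192.0.0/12 -> H3 at depth 12
  add 224.0.0.0/6 -> H5 at depth 6
  ? 226.197.146.3  path d0:-→d1:-→d2:-→d3:-→d4:-→d5:-→d6:H5→d7:-→d8:-→d9:-→d10:-→d11:-→d12:H3→d13:-→d14:-→d15:-→d16:-→d17:-→d18:-→d19:-→d20:-→d21:-→d22:-→d23:-→d24:H5  best=H5
  ? 226.197.146.0  path d0:-→d1:-→d2:-→d3:-→d4:-→d5:-→d6:H5→d7:-→d8:-→d9:-→d10:-→d11:-→d12:H3→d13:-→d14:-→d15:-→d16:-→d17:-→d18:-→d19:-→d20:-→d21:-→d22:-→d23:-→d24:H5  best=H5
  ? 226.192.0.0  path d0:-→d1:-→d2:-→d3:-→d4:-→d5:-→d6:H5→d7:-→d8:-→d9:-→d10:-→d11:-→d12:H3→d13:-  best=H3
  add 226.197.146.0/24 -> H2 at depth 24
  del 226.192.0.0/12 (clear depth 12)
  add 18.251.251.0/24 -> H3 at depth 24
  add 46.72.111.0/24 -> H3 at depth 24
  del 46.72.111.0/24 (clear depth 24)
  del 224.0.0.0/6 (clear depth 6)
  add 18.251.0.0/16 -> H1 at depth 16
  ? 18.251.251.2  path d0:-→d1:-→d2:-→d3:-→d4:-→d5:-→d6:-→d7:-→d8:-→d9:-→d10:-→d11:-→d12:-→d13:-→d14:-→d15:-→d16:H1→d17:-→d18:-→d19:-→d20:-→d21:-→d22:-→d23:-→d24:H3  best=H3
  ? 147.224.194.99  path d0:-→d1:-  best=no-route
  add 18.251.251.192/30 -> H4 at depth 30
  add 18.251.251.0/24 -> H5 at depth 24
  del 46.72.96.0/20 (clear depth 20)
  ? 18.251.251.192  path d0:-→d1:-→d2:-→d3:-→d4:-→d5:-→d6:-→d7:-→d8:-→d9:-→d10:-→d11:-→d12:-→d13:-→d14:-→d15:-→d16:H1→d17:-→d18:-→d19:-→d20:-→d21:-→d22:-→d23:-→d24:H5→d25:-→d26:-→d27:-→d28:-→d29:-→d30:H4  best=H4
  add 0.0.0.0/0 -> H4 at depth 0
  add 0.0.0.0/0 -> H2 at depth 0
  ? 226.197.146.0  path d0:H2→d1:-→d2:-→d3:-→d4:-→d5:-→d6:-→d7:-→d8:-→d9:-→d10:-→d11:-→d12:-→d13:-→d14:-→d15:-→d16:-→d17:-→d18:-→d19:-→d20:-→d21:-→d22:-→d23:-→d24:H2  best=H2
  ? 18.251.251.192  path d0:H2→d1:-→d2:-→d3:-→d4:-→d5:-→d6:-→d7:-→d8:-→d9:-→d10:-→d11:-→d12:-→d13:-→d14:-→d15:-→d16:H1→d17:-→d18:-→d19:-→d20:-→d21:-→d22:-→d23:-→d24:H5→d25:-→d26:-→d27:-→d28:-→d29:-→d30:H4  best=H4
  ? 18.251.0.30  path d0:H2→d1:-→d2:-→d3:-→d4:-→d5:-→d6:-→d7:-→d8:-→d9:-→d10:-→d11:-→d12:-→d13:-→d14:-→d15:-→d16:H1  best=H1
  ? 226.197.146.0  path d0:H2→d1:-→d2:-→d3:-→d4:-→d5:-→d6:-→d7:-→d8:-→d9:-→d10:-→d11:-→d12:-→d13:-→d14:-→d15:-→d16:-→d17:-→d18:-→d19:-→d20:-→d21:-→d22:-→d23:-→d24:H2  best=H2
  ? 92.127.10.220  path d0:H2→d1:-  best=H2
  ? 117.83.96.40  path d0:H2→d1:-  best=H2
  ? 18.251.1.55  path d0:H2→d1:-→d2:-→d3:-→d4:-→d5:-→d6:-→d7:-→d8:-→d9:-→d10:-→d11:-→d12:-→d13:-→d14:-→d15:-→d16:H1  best=H1
  add 46.72.111.0/24 -> H3 at depth 24
  ? 18.251.251.0  path d0:H2→d1:-→d2:-→d3:-→d4:-→d5:-→d6:-→d7:-→d8:-→d9:-→d10:-→d11:-→d12:-→d13:-→d14:-→d15:-→d16:H1→d17:-→d18:-→d19:-→d20:-→d21:-→d22:-→d23:-→d24:H5  best=H5

== LOOKUPS ==
["H4","H4","H5","H5","H3","H3","no-route","H4","H2","H4","H1","H2","H2","H2","H1","H5"]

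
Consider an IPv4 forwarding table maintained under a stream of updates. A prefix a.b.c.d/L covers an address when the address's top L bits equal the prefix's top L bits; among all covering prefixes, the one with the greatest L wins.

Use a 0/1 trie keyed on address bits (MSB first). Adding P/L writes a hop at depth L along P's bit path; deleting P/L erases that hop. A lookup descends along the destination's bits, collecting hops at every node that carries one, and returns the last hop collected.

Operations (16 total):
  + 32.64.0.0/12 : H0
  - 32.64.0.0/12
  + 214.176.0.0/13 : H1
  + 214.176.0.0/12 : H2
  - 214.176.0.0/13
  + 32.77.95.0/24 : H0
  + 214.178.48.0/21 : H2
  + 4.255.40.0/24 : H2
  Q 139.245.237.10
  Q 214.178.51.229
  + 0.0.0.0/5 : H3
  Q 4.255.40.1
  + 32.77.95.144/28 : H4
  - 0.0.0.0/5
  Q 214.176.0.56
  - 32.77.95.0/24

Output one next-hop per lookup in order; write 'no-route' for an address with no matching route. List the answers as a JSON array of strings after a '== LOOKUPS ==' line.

Apply in order:
  add 32.64.0.0/12 -> H0 at depth 12
  - 32.64.0.0/12 clear@12
  add 214.176.0.0/13 -> H1 at depth 13
  add 214.176.0.0/12 -> H2 at depth 12
  - 214.176.0.0/13 clear@13
  add 32.77.95.0/24 -> H0 at depth 24
  add 214.178.48.0/21 -> H2 at depth 21
  add 4.255.40.0/24 -> H2 at depth 24
  lookup 139.245.237.10: bits 1 walk d0:-→d1:- -> no-route
  lookup 214.178.51.229: bits 110101101011001000110 walk d0:-→d1:-→d2:-→d3:-→d4:-→d5:-→d6:-→d7:-→d8:-→d9:-→d10:-→d11:-→d12:H2→d13:-→d14:-→d15:-→d16:-→d17:-→d18:-→d19:-→d20:-→d21:H2 -> H2
  add 0.0.0.0/5 -> H3 at depth 5
  lookup 4.255.40.1: bits 000001001111111100101000 walk d0:-→d1:-→d2:-→d3:-→d4:-→d5:H3→d6:-→d7:-→d8:-→d9:-→d10:-→d11:-→d12:-→d13:-→d14:-→d15:-→d16:-→d17:-→d18:-→d19:-→d20:-→d21:-→d22:-→d23:-→d24:H2 -> H2
  add 32.77.95.144/28 -> H4 at depth 28
  - 0.0.0.0/5 clear@5
  lookup 214.176.0.56: bits 11010110101100 walk d0:-→d1:-→d2:-→d3:-→d4:-→d5:-→d6:-→d7:-→d8:-→d9:-→d10:-→d11:-→d12:H2→d13:-→d14:- -> H2
  - 32.77.95.0/24 clear@24

== LOOKUPS ==
["no-route","H2","H2","H2"]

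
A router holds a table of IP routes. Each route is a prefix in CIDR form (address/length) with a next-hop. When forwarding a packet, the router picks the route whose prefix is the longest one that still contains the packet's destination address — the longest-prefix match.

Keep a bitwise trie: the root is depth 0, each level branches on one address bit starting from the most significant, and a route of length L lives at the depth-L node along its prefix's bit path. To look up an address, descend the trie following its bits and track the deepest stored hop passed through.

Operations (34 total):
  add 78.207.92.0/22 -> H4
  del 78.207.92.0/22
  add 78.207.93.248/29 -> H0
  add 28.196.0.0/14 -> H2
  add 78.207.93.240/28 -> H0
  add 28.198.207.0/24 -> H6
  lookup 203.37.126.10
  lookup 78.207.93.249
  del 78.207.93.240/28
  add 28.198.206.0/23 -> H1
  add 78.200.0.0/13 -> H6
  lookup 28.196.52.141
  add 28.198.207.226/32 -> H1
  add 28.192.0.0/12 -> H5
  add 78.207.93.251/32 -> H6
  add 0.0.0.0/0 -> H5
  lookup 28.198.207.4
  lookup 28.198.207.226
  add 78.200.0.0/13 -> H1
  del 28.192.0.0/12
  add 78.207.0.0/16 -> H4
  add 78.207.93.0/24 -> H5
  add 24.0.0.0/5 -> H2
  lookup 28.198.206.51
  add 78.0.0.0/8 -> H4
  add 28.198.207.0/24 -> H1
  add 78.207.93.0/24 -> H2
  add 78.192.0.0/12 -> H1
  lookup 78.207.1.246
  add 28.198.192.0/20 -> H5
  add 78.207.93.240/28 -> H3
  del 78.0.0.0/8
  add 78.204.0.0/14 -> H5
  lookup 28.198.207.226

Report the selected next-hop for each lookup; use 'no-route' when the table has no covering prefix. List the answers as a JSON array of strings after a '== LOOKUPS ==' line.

Apply in order:
  add 78.207.92.0/22 -> H4 at depth 22
  - 78.207.92.0/22 clear@22
  add 78.207.93.248/29 -> H0 at depth 29
  add 28.196.0.0/14 -> H2 at depth 14
  add 78.207.93.240/28 -> H0 at depth 28
  add 28.198.207.0/24 -> H6 at depth 24
  Q 203.37.126.10: descend ε ; hops seen [∅] ; pick no-route
  Q 78.207.93.249: descend 01001110110011110101110111111 ; hops seen [H0,H0] ; pick H0
  - 78.207.93.240/28 clear@28
  add 28.198.206.0/23 -> H1 at depth 23
  add 78.200.0.0/13 -> H6 at depth 13
  Q 28.196.52.141: descend 00011100110001 ; hops seen [H2] ; pick H2
  add 28.198.207.226/32 -> H1 at depth 32
  add 28.192.0.0/12 -> H5 at depth 12
  add 78.207.93.251/32 -> H6 at depth 32
  add 0.0.0.0/0 -> H5 at depth 0
  Q 28.198.207.4: descend 000111001100011011001111 ; hops seen [H5,H5,H2,H1,H6] ; pick H6
  Q 28.198.207.226: descend 00011100110001101100111111100010 ; hops seen [H5,H5,H2,H1,H6,H1] ; pick H1
  add 78.200.0.0/13 -> H1 at depth 13
  - 28.192.0.0/12 clear@12
  add 78.207.0.0/16 -> H4 at depth 16
  add 78.207.93.0/24 -> H5 at depth 24
  add 24.0.0.0/5 -> H2 at depth 5
  Q 28.198.206.51: descend 00011100110001101100111 ; hops seen [H5,H2,H2,H1] ; pick H1
  add 78.0.0.0/8 -> H4 at depth 8
  add 28.198.207.0/24 -> H1 at depth 24
  add 78.207.93.0/24 -> H2 at depth 24
  add 78.192.0.0/12 -> H1 at depth 12
  Q 78.207.1.246: descend 01001110110011110 ; hops seen [H5,H4,H1,H1,H4] ; pick H4
  add 28.198.192.0/20 -> H5 at depth 20
  add 78.207.93.240/28 -> H3 at depth 28
  - 78.0.0.0/8 clear@8
  add 78.204.0.0/14 -> H5 at depth 14
  Q 28.198.207.226: descend 00011100110001101100111111100010 ; hops seen [H5,H2,H2,H5,H1,H1,H1] ; pick H1

== LOOKUPS ==
["no-route","H0","H2","H6","H1","H1","H4","H1"]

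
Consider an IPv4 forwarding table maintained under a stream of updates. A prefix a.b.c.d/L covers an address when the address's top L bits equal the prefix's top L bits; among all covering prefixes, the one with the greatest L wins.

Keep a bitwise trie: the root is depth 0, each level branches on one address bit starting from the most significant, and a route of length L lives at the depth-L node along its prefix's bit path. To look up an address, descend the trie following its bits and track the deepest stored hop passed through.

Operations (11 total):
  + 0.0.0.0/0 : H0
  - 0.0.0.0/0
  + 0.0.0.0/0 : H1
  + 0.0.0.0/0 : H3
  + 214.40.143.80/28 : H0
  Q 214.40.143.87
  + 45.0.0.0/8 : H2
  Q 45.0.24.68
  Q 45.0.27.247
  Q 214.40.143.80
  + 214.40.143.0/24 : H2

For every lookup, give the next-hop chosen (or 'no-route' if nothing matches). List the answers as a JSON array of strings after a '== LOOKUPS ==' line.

Trace:
  add 0.0.0.0/0 -> H0 at depth 0
  - 0.0.0.0/0 clear@0
  add 0.0.0.0/0 -> H1 at depth 0
  add 0.0.0.0/0 -> H3 at depth 0
  add 214.40.143.80/28 -> H0 at depth 28
  lookup 214.40.143.87: bits 1101011000101000100011110101 walk d0:H3→d1:-→d2:-→d3:-→d4:-→d5:-→d6:-→d7:-→d8:-→d9:-→d10:-→d11:-→d12:-→d13:-→d14:-→d15:-→d16:-→d17:-→d18:-→d19:-→d20:-→d21:-→d22:-→d23:-→d24:-→d25:-→d26:-→d27:-→d28:H0 -> H0
  add 45.0.0.0/8 -> H2 at depth 8
  lookup 45.0.24.68: bits 00101101 walk d0:H3→d1:-→d2:-→d3:-→d4:-→d5:-→d6:-→d7:-→d8:H2 -> H2
  lookup 45.0.27.247: bits 00101101 walk d0:H3→d1:-→d2:-→d3:-→d4:-→d5:-→d6:-→d7:-→d8:H2 -> H2
  lookup 214.40.143.80: bits 1101011000101000100011110101 walk d0:H3→d1:-→d2:-→d3:-→d4:-→d5:-→d6:-→d7:-→d8:-→d9:-→d10:-→d11:-→d12:-→d13:-→d14:-→d15:-→d16:-→d17:-→d18:-→d19:-→d20:-→d21:-→d22:-→d23:-→d24:-→d25:-→d26:-→d27:-→d28:H0 -> H0
  add 214.40.143.0/24 -> H2 at depth 24

== LOOKUPS ==
["H0","H2","H2","H0"]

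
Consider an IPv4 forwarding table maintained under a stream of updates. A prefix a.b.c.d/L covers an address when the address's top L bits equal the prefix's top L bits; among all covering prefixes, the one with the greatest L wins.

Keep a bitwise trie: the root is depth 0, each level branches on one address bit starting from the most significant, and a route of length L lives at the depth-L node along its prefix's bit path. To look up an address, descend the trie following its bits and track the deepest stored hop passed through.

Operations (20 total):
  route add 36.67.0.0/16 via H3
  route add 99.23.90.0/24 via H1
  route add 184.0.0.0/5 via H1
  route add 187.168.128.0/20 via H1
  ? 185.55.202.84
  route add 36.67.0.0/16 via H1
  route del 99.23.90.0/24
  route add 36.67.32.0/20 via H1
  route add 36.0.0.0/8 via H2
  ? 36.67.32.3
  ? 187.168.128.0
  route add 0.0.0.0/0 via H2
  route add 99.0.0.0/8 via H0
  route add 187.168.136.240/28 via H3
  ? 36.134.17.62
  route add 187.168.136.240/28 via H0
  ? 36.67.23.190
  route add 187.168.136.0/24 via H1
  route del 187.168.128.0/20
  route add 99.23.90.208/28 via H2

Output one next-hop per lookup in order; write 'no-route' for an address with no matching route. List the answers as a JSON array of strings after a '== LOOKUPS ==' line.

Process each operation:
  + 36.67.0.0/16 (H3) depth=16
  + 99.23.90.0/24 (H1) depth=24
  + 184.0.0.0/5 (H1) depth=5
  + 187.168.128.0/20 (H1) depth=20
  ? 185.55.202.84  path d0:-→d1:-→d2:-→d3:-→d4:-→d5:H1→d6:-  best=H1
  + 36.67.0.0/16 (H1) depth=16
  del 99.23.90.0/24 (clear depth 24)
  + 36.67.32.0/20 (H1) depth=20
  + 36.0.0.0/8 (H2) depth=8
  ? 36.67.32.3  path d0:-→d1:-→d2:-→d3:-→d4:-→d5:-→d6:-→d7:-→d8:H2→d9:-→d10:-→d11:-→d12:-→d13:-→d14:-→d15:-→d16:H1→d17:-→d18:-→d19:-→d20:H1  best=H1
  ? 187.168.128.0  path d0:-→d1:-→d2:-→d3:-→d4:-→d5:H1→d6:-→d7:-→d8:-→d9:-→d10:-→d11:-→d12:-→d13:-→d14:-→d15:-→d16:-→d17:-→d18:-→d19:-→d20:H1  best=H1
  + 0.0.0.0/0 (H2) depth=0
  + 99.0.0.0/8 (H0) depth=8
  + 187.168.136.240/28 (H3) depth=28
  ? 36.134.17.62  path d0:H2→d1:-→d2:-→d3:-→d4:-→d5:-→d6:-→d7:-→d8:H2  best=H2
  + 187.168.136.240/28 (H0) depth=28
  ? 36.67.23.190  path d0:H2→d1:-→d2:-→d3:-→d4:-→d5:-→d6:-→d7:-→d8:H2→d9:-→d10:-→d11:-→d12:-→d13:-→d14:-→d15:-→d16:H1→d17:-→d18:-  best=H1
  + 187.168.136.0/24 (H1) depth=24
  del 187.168.128.0/20 (clear depth 20)
  + 99.23.90.208/28 (H2) depth=28

== LOOKUPS ==
["H1","H1","H1","H2","H1"]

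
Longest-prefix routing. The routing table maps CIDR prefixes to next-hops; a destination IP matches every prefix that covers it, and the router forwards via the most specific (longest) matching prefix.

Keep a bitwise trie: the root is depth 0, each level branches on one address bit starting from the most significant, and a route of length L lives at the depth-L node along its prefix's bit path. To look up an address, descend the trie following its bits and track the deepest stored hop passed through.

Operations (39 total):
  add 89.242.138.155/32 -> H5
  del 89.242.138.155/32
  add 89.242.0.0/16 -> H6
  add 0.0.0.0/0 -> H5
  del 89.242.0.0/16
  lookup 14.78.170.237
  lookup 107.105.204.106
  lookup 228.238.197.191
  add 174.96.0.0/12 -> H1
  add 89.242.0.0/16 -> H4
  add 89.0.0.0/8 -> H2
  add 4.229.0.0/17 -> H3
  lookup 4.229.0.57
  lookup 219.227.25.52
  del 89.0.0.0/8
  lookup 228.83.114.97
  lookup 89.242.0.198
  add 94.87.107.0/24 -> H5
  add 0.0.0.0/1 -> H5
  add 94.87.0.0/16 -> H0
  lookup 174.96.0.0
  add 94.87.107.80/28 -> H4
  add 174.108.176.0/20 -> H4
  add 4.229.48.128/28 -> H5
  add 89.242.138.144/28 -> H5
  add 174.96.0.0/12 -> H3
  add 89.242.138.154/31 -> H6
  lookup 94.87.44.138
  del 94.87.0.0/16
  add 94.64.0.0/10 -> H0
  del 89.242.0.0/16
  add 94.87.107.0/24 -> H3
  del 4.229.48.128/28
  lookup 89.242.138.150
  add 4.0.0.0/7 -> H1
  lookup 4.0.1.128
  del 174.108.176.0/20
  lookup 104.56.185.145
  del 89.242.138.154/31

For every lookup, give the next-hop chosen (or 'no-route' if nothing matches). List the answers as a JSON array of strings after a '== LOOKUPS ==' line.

Apply in order:
  add 89.242.138.155/32 -> H5 at depth 32
  - 89.242.138.155/32 clear@32
  add 89.242.0.0/16 -> H6 at depth 16
  add 0.0.0.0/0 -> H5 at depth 0
  - 89.242.0.0/16 clear@16
  ? 14.78.170.237  path d0:H5→d1:-  best=H5
  ? 107.105.204.106  path d0:H5→d1:-→d2:-  best=H5
  ? 228.238.197.191  path d0:H5  best=H5
  add 174.96.0.0/12 -> H1 at depth 12
  add 89.242.0.0/16 -> H4 at depth 16
  add 89.0.0.0/8 -> H2 at depth 8
  add 4.229.0.0/17 -> H3 at depth 17
  ? 4.229.0.57  path d0:H5→d1:-→d2:-→d3:-→d4:-→d5:-→d6:-→d7:-→d8:-→d9:-→d10:-→d11:-→d12:-→d13:-→d14:-→d15:-→d16:-→d17:H3  best=H3
  ? 219.227.25.52  path d0:H5→d1:-  best=H5
  - 89.0.0.0/8 clear@8
  ? 228.83.114.97  path d0:H5→d1:-  best=H5
  ? 89.242.0.198  path d0:H5→d1:-→d2:-→d3:-→d4:-→d5:-→d6:-→d7:-→d8:-→d9:-→d10:-→d11:-→d12:-→d13:-→d14:-→d15:-→d16:H4  best=H4
  add 94.87.107.0/24 -> H5 at depth 24
  add 0.0.0.0/1 -> H5 at depth 1
  add 94.87.0.0/16 -> H0 at depth 16
  ? 174.96.0.0  path d0:H5→d1:-→d2:-→d3:-→d4:-→d5:-→d6:-→d7:-→d8:-→d9:-→d10:-→d11:-→d12:H1  best=H1
  add 94.87.107.80/28 -> H4 at depth 28
  add 174.108.176.0/20 -> H4 at depth 20
  add 4.229.48.128/28 -> H5 at depth 28
  add 89.242.138.144/28 -> H5 at depth 28
  add 174.96.0.0/12 -> H3 at depth 12
  add 89.242.138.154/31 -> H6 at depth 31
  ? 94.87.44.138  path d0:H5→d1:H5→d2:-→d3:-→d4:-→d5:-→d6:-→d7:-→d8:-→d9:-→d10:-→d11:-→d12:-→d13:-→d14:-→d15:-→d16:H0→d17:-  best=H0
  - 94.87.0.0/16 clear@16
  add 94.64.0.0/10 -> H0 at depth 10
  - 89.242.0.0/16 clear@16
  add 94.87.107.0/24 -> H3 at depth 24
  - 4.229.48.128/28 clear@28
  ? 89.242.138.150  path d0:H5→d1:H5→d2:-→d3:-→d4:-→d5:-→d6:-→d7:-→d8:-→d9:-→d10:-→d11:-→d12:-→d13:-→d14:-→d15:-→d16:-→d17:-→d18:-→d19:-→d20:-→d21:-→d22:-→d23:-→d24:-→d25:-→d26:-→d27:-→d28:H5  best=H5
  add 4.0.0.0/7 -> H1 at depth 7
  ? 4.0.1.128  path d0:H5→d1:H5→d2:-→d3:-→d4:-→d5:-→d6:-→d7:H1→d8:-  best=H1
  - 174.108.176.0/20 clear@20
  ? 104.56.185.145  path d0:H5→d1:H5→d2:-  best=H5
  - 89.242.138.154/31 clear@31

== LOOKUPS ==
["H5","H5","H5","H3","H5","H5","H4","H1","H0","H5","H1","H5"]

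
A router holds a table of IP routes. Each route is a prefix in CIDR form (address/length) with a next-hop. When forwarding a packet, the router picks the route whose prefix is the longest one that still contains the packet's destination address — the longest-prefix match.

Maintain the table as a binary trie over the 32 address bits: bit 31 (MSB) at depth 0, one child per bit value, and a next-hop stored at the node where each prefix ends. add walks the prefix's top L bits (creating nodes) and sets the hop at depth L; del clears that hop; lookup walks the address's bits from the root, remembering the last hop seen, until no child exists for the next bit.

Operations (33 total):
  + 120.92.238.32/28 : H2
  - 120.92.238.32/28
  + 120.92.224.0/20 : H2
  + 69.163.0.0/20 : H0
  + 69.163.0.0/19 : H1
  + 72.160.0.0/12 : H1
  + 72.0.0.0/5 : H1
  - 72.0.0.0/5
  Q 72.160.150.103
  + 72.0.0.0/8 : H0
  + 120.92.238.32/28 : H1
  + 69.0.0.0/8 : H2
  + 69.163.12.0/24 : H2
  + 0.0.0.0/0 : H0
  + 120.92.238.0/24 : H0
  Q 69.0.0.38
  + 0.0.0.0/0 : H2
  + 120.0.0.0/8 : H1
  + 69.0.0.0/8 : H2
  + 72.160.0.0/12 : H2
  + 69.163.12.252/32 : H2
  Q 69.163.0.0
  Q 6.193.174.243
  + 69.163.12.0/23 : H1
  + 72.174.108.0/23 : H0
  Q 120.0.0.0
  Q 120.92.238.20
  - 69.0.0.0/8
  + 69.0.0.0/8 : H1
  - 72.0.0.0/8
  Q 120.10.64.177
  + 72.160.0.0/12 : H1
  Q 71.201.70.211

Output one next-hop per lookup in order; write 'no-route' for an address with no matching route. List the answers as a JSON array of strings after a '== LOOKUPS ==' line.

Trace:
  + 120.92.238.32/28 (H2) depth=28
  - 120.92.238.32/28 clear@28
  + 120.92.224.0/20 (H2) depth=20
  + 69.163.0.0/20 (H0) depth=20
  + 69.163.0.0/19 (H1) depth=19
  + 72.160.0.0/12 (H1) depth=12
  + 72.0.0.0/5 (H1) depth=5
  - 72.0.0.0/5 clear@5
  ? 72.160.150.103  path d0:-→d1:-→d2:-→d3:-→d4:-→d5:-→d6:-→d7:-→d8:-→d9:-→d10:-→d11:-→d12:H1  best=H1
  + 72.0.0.0/8 (H0) depth=8
  + 120.92.238.32/28 (H1) depth=28
  + 69.0.0.0/8 (H2) depth=8
  + 69.163.12.0/24 (H2) depth=24
  + 0.0.0.0/0 (H0) depth=0
  + 120.92.238.0/24 (H0) depth=24
  ? 69.0.0.38  path d0:H0→d1:-→d2:-→d3:-→d4:-→d5:-→d6:-→d7:-→d8:H2  best=H2
  + 0.0.0.0/0 (H2) depth=0
  + 120.0.0.0/8 (H1) depth=8
  + 69.0.0.0/8 (H2) depth=8
  + 72.160.0.0/12 (H2) depth=12
  + 69.163.12.252/32 (H2) depth=32
  ? 69.163.0.0  path d0:H2→d1:-→d2:-→d3:-→d4:-→d5:-→d6:-→d7:-→d8:H2→d9:-→d10:-→d11:-→d12:-→d13:-→d14:-→d15:-→d16:-→d17:-→d18:-→d19:H1→d20:H0  best=H0
  ? 6.193.174.243  path d0:H2→d1:-  best=H2
  + 69.163.12.0/23 (H1) depth=23
  + 72.174.108.0/23 (H0) depth=23
  ? 120.0.0.0  path d0:H2→d1:-→d2:-→d3:-→d4:-→d5:-→d6:-→d7:-→d8:H1→d9:-  best=H1
  ? 120.92.238.20  path d0:H2→d1:-→d2:-→d3:-→d4:-→d5:-→d6:-→d7:-→d8:H1→d9:-→d10:-→d11:-→d12:-→d13:-→d14:-→d15:-→d16:-→d17:-→d18:-→d19:-→d20:H2→d21:-→d22:-→d23:-→d24:H0→d25:-→d26:-  best=H0
  - 69.0.0.0/8 clear@8
  + 69.0.0.0/8 (H1) depth=8
  - 72.0.0.0/8 clear@8
  ? 120.10.64.177  path d0:H2→d1:-→d2:-→d3:-→d4:-→d5:-→d6:-→d7:-→d8:H1→d9:-  best=H1
  + 72.160.0.0/12 (H1) depth=12
  ? 71.201.70.211  path d0:H2→d1:-→d2:-→d3:-→d4:-→d5:-→d6:-  best=H2

== LOOKUPS ==
["H1","H2","H0","H2","H1","H0","H1","H2"]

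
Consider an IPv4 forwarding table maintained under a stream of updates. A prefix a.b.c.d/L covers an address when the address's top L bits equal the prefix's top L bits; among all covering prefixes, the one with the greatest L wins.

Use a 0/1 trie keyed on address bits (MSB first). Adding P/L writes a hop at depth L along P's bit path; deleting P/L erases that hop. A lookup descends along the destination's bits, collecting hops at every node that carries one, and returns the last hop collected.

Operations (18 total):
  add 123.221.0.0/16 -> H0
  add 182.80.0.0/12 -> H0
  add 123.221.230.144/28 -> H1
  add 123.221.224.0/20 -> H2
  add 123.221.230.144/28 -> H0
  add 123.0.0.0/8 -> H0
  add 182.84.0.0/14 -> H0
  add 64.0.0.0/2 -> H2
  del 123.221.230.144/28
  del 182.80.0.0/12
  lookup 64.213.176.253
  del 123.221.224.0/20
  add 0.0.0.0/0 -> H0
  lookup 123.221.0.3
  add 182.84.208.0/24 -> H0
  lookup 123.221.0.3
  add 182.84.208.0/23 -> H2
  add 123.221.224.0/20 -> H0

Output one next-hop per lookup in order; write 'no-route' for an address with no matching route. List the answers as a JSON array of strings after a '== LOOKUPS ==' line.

Trace:
  + 123.221.0.0/16 (H0) depth=16
  + 182.80.0.0/12 (H0) depth=12
  + 123.221.230.144/28 (H1) depth=28
  + 123.221.224.0/20 (H2) depth=20
  + 123.221.230.144/28 (H0) depth=28
  + 123.0.0.0/8 (H0) depth=8
  + 182.84.0.0/14 (H0) depth=14
  + 64.0.0.0/2 (H2) depth=2
  - 123.221.230.144/28 clear@28
  - 182.80.0.0/12 clear@12
  ? 64.213.176.253  path d0:-→d1:-→d2:H2  best=H2
  - 123.221.224.0/20 clear@20
  + 0.0.0.0/0 (H0) depth=0
  ? 123.221.0.3  path d0:H0→d1:-→d2:H2→d3:-→d4:-→d5:-→d6:-→d7:-→d8:H0→d9:-→d10:-→d11:-→d12:-→d13:-→d14:-→d15:-→d16:H0  best=H0
  + 182.84.208.0/24 (H0) depth=24
  ? 123.221.0.3  path d0:H0→d1:-→d2:H2→d3:-→d4:-→d5:-→d6:-→d7:-→d8:H0→d9:-→d10:-→d11:-→d12:-→d13:-→d14:-→d15:-→d16:H0  best=H0
  + 182.84.208.0/23 (H2) depth=23
  + 123.221.224.0/20 (H0) depth=20

== LOOKUPS ==
["H2","H0","H0"]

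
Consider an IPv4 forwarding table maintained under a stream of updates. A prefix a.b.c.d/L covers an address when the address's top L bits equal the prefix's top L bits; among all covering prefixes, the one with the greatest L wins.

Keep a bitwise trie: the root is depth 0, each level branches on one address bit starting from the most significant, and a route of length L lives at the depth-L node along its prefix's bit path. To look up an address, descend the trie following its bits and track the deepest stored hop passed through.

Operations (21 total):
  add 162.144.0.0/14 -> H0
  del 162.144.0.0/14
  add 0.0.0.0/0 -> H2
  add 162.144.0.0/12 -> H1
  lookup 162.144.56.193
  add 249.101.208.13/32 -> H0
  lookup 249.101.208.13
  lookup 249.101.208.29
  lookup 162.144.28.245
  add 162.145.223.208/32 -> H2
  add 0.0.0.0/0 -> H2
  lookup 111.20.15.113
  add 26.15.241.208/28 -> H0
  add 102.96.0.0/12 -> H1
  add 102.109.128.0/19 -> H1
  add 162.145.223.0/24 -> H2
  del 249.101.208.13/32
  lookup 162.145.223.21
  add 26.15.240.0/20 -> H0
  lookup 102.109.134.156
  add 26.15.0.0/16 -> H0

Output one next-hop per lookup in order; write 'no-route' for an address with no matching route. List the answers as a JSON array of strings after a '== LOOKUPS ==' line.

Trace:
  + 162.144.0.0/14 (H0) depth=14
  del 162.144.0.0/14 (clear depth 14)
  + 0.0.0.0/0 (H2) depth=0
  + 162.144.0.0/12 (H1) depth=12
  lookup 162.144.56.193: bits 10100010100100 walk d0:H2→d1:-→d2:-→d3:-→d4:-→d5:-→d6:-→d7:-→d8:-→d9:-→d10:-→d11:-→d12:H1→d13:-→d14:- -> H1
  + 249.101.208.13/32 (H0) depth=32
  lookup 249.101.208.13: bits 11111001011001011101000000001101 walk d0:H2→d1:-→d2:-→d3:-→d4:-→d5:-→d6:-→d7:-→d8:-→d9:-→d10:-→d11:-→d12:-→d13:-→d14:-→d15:-→d16:-→d17:-→d18:-→d19:-→d20:-→d21:-→d22:-→d23:-→d24:-→d25:-→d26:-→d27:-→d28:-→d29:-→d30:-→d31:-→d32:H0 -> H0
  lookup 249.101.208.29: bits 111110010110010111010000000 walk d0:H2→d1:-→d2:-→d3:-→d4:-→d5:-→d6:-→d7:-→d8:-→d9:-→d10:-→d11:-→d12:-→d13:-→d14:-→d15:-→d16:-→d17:-→d18:-→d19:-→d20:-→d21:-→d22:-→d23:-→d24:-→d25:-→d26:-→d27:- -> H2
  lookup 162.144.28.245: bits 10100010100100 walk d0:H2→d1:-→d2:-→d3:-→d4:-→d5:-→d6:-→d7:-→d8:-→d9:-→d10:-→d11:-→d12:H1→d13:-→d14:- -> H1
  + 162.145.223.208/32 (H2) depth=32
  + 0.0.0.0/0 (H2) depth=0
  lookup 111.20.15.113: bits ε walk d0:H2 -> H2
  + 26.15.241.208/28 (H0) depth=28
  + 102.96.0.0/12 (H1) depth=12
  + 102.109.128.0/19 (H1) depth=19
  + 162.145.223.0/24 (H2) depth=24
  del 249.101.208.13/32 (clear depth 32)
  lookup 162.145.223.21: bits 101000101001000111011111 walk d0:H2→d1:-→d2:-→d3:-→d4:-→d5:-→d6:-→d7:-→d8:-→d9:-→d10:-→d11:-→d12:H1→d13:-→d14:-→d15:-→d16:-→d17:-→d18:-→d19:-→d20:-→d21:-→d22:-→d23:-→d24:H2 -> H2
  + 26.15.240.0/20 (H0) depth=20
  lookup 102.109.134.156: bits 0110011001101101100 walk d0:H2→d1:-→d2:-→d3:-→d4:-→d5:-→d6:-→d7:-→d8:-→d9:-→d10:-→d11:-→d12:H1→d13:-→d14:-→d15:-→d16:-→d17:-→d18:-→d19:H1 -> H1
  + 26.15.0.0/16 (H0) depth=16

== LOOKUPS ==
["H1","H0","H2","H1","H2","H2","H1"]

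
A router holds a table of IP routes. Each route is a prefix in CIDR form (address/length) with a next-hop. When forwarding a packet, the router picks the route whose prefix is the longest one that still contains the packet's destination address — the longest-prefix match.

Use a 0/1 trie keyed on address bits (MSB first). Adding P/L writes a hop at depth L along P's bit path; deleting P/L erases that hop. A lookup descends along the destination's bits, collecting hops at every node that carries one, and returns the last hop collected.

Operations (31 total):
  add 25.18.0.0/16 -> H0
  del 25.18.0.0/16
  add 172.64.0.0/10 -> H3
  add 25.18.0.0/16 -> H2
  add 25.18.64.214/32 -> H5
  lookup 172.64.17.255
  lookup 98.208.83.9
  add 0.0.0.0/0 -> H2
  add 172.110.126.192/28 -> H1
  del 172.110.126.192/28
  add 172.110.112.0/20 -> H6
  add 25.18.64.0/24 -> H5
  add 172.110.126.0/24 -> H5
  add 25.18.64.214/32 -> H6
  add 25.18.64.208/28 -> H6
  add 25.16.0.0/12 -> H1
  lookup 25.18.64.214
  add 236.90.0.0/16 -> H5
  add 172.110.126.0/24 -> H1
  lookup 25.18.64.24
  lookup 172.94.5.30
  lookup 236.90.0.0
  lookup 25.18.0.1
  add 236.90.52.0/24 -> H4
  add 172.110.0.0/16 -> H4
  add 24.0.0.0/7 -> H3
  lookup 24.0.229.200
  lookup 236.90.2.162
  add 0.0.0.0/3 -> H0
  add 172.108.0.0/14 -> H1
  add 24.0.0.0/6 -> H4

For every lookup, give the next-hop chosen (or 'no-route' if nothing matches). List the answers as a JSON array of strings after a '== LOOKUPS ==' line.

Apply in order:
  add 25.18.0.0/16 -> H0 at depth 16
  del 25.18.0.0/16 (clear depth 16)
  add 172.64.0.0/10 -> H3 at depth 10
  add 25.18.0.0/16 -> H2 at depth 16
  add 25.18.64.214/32 -> H5 at depth 32
  ? 172.64.17.255  path d0:-→d1:-→d2:-→d3:-→d4:-→d5:-→d6:-→d7:-→d8:-→d9:-→d10:H3  best=H3
  ? 98.208.83.9  path d0:-→d1:-  best=no-route
  add 0.0.0.0/0 -> H2 at depth 0
  add 172.110.126.192/28 -> H1 at depth 28
  del 172.110.126.192/28 (clear depth 28)
  add 172.110.112.0/20 -> H6 at depth 20
  add 25.18.64.0/24 -> H5 at depth 24
  add 172.110.126.0/24 -> H5 at depth 24
  add 25.18.64.214/32 -> H6 at depth 32
  add 25.18.64.208/28 -> H6 at depth 28
  add 25.16.0.0/12 -> H1 at depth 12
  ? 25.18.64.214  path d0:H2→d1:-→d2:-→d3:-→d4:-→d5:-→d6:-→d7:-→d8:-→d9:-→d10:-→d11:-→d12:H1→d13:-→d14:-→d15:-→d16:H2→d17:-→d18:-→d19:-→d20:-→d21:-→d22:-→d23:-→d24:H5→d25:-→d26:-→d27:-→d28:H6→d29:-→d30:-→d31:-→d32:H6  best=H6
  add 236.90.0.0/16 -> H5 at depth 16
  add 172.110.126.0/24 -> H1 at depth 24
  ? 25.18.64.24  path d0:H2→d1:-→d2:-→d3:-→d4:-→d5:-→d6:-→d7:-→d8:-→d9:-→d10:-→d11:-→d12:H1→d13:-→d14:-→d15:-→d16:H2→d17:-→d18:-→d19:-→d20:-→d21:-→d22:-→d23:-→d24:H5  best=H5
  ? 172.94.5.30  path d0:H2→d1:-→d2:-→d3:-→d4:-→d5:-→d6:-→d7:-→d8:-→d9:-→d10:H3  best=H3
  ? 236.90.0.0  path d0:H2→d1:-→d2:-→d3:-→d4:-→d5:-→d6:-→d7:-→d8:-→d9:-→d10:-→d11:-→d12:-→d13:-→d14:-→d15:-→d16:H5  best=H5
  ? 25.18.0.1  path d0:H2→d1:-→d2:-→d3:-→d4:-→d5:-→d6:-→d7:-→d8:-→d9:-→d10:-→d11:-→d12:H1→d13:-→d14:-→d15:-→d16:H2→d17:-  best=H2
  add 236.90.52.0/24 -> H4 at depth 24
  add 172.110.0.0/16 -> H4 at depth 16
  add 24.0.0.0/7 -> H3 at depth 7
  ? 24.0.229.200  path d0:H2→d1:-→d2:-→d3:-→d4:-→d5:-→d6:-→d7:H3  best=H3
  ? 236.90.2.162  path d0:H2→d1:-→d2:-→d3:-→d4:-→d5:-→d6:-→d7:-→d8:-→d9:-→d10:-→d11:-→d12:-→d13:-→d14:-→d15:-→d16:H5→d17:-→d18:-  best=H5
  add 0.0.0.0/3 -> H0 at depth 3
  add 172.108.0.0/14 -> H1 at depth 14
  add 24.0.0.0/6 -> H4 at depth 6

== LOOKUPS ==
["H3","no-route","H6","H5","H3","H5","H2","H3","H5"]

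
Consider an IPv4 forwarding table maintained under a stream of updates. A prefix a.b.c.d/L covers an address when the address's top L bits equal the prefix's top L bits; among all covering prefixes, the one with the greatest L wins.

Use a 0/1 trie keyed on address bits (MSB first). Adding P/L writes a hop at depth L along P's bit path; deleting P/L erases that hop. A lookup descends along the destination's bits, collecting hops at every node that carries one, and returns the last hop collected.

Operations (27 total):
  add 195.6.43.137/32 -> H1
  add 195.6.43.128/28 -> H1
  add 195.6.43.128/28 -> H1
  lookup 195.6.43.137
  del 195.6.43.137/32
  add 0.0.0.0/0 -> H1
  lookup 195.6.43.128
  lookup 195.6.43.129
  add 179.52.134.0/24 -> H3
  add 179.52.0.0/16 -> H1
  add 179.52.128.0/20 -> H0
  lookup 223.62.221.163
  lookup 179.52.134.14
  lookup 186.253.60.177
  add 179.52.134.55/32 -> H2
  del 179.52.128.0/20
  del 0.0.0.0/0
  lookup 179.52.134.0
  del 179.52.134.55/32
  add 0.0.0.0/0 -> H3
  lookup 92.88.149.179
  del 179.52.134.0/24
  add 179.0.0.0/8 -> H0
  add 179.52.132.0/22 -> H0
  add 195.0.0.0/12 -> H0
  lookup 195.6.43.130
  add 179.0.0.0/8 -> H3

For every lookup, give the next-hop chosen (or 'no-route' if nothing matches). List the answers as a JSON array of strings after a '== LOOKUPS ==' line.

Process each operation:
  + 195.6.43.137/32 (H1) depth=32
  + 195.6.43.128/28 (H1) depth=28
  + 195.6.43.128/28 (H1) depth=28
  lookup 195.6.43.137: bits 11000011000001100010101110001001 walk d0:-→d1:-→d2:-→d3:-→d4:-→d5:-→d6:-→d7:-→d8:-→d9:-→d10:-→d11:-→d12:-→d13:-→d14:-→d15:-→d16:-→d17:-→d18:-→d19:-→d20:-→d21:-→d22:-→d23:-→d24:-→d25:-→d26:-→d27:-→d28:H1→d29:-→d30:-→d31:-→d32:H1 -> H1
  - 195.6.43.137/32 clear@32
  + 0.0.0.0/0 (H1) depth=0
  lookup 195.6.43.128: bits 1100001100000110001010111000 walk d0:H1→d1:-→d2:-→d3:-→d4:-→d5:-→d6:-→d7:-→d8:-→d9:-→d10:-→d11:-→d12:-→d13:-→d14:-→d15:-→d16:-→d17:-→d18:-→d19:-→d20:-→d21:-→d22:-→d23:-→d24:-→d25:-→d26:-→d27:-→d28:H1 -> H1
  lookup 195.6.43.129: bits 1100001100000110001010111000 walk d0:H1→d1:-→d2:-→d3:-→d4:-→d5:-→d6:-→d7:-→d8:-→d9:-→d10:-→d11:-→d12:-→d13:-→d14:-→d15:-→d16:-→d17:-→d18:-→d19:-→d20:-→d21:-→d22:-→d23:-→d24:-→d25:-→d26:-→d27:-→d28:H1 -> H1
  + 179.52.134.0/24 (H3) depth=24
  + 179.52.0.0/16 (H1) depth=16
  + 179.52.128.0/20 (H0) depth=20
  lookup 223.62.221.163: bits 110 walk d0:H1→d1:-→d2:-→d3:- -> H1
  lookup 179.52.134.14: bits 101100110011010010000110 walk d0:H1→d1:-→d2:-→d3:-→d4:-→d5:-→d6:-→d7:-→d8:-→d9:-→d10:-→d11:-→d12:-→d13:-→d14:-→d15:-→d16:H1→d17:-→d18:-→d19:-→d20:H0→d21:-→d22:-→d23:-→d24:H3 -> H3
  lookup 186.253.60.177: bits 1011 walk d0:H1→d1:-→d2:-→d3:-→d4:- -> H1
  + 179.52.134.55/32 (H2) depth=32
  - 179.52.128.0/20 clear@20
  - 0.0.0.0/0 clear@0
  lookup 179.52.134.0: bits 10110011001101001000011000 walk d0:-→d1:-→d2:-→d3:-→d4:-→d5:-→d6:-→d7:-→d8:-→d9:-→d10:-→d11:-→d12:-→d13:-→d14:-→d15:-→d16:H1→d17:-→d18:-→d19:-→d20:-→d21:-→d22:-→d23:-→d24:H3→d25:-→d26:- -> H3
  - 179.52.134.55/32 clear@32
  + 0.0.0.0/0 (H3) depth=0
  lookup 92.88.149.179: bits ε walk d0:H3 -> H3
  - 179.52.134.0/24 clear@24
  + 179.0.0.0/8 (H0) depth=8
  + 179.52.132.0/22 (H0) depth=22
  + 195.0.0.0/12 (H0) depth=12
  lookup 195.6.43.130: bits 1100001100000110001010111000 walk d0:H3→d1:-→d2:-→d3:-→d4:-→d5:-→d6:-→d7:-→d8:-→d9:-→d10:-→d11:-→d12:H0→d13:-→d14:-→d15:-→d16:-→d17:-→d18:-→d19:-→d20:-→d21:-→d22:-→d23:-→d24:-→d25:-→d26:-→d27:-→d28:H1 -> H1
  + 179.0.0.0/8 (H3) depth=8

== LOOKUPS ==
["H1","H1","H1","H1","H3","H1","H3","H3","H1"]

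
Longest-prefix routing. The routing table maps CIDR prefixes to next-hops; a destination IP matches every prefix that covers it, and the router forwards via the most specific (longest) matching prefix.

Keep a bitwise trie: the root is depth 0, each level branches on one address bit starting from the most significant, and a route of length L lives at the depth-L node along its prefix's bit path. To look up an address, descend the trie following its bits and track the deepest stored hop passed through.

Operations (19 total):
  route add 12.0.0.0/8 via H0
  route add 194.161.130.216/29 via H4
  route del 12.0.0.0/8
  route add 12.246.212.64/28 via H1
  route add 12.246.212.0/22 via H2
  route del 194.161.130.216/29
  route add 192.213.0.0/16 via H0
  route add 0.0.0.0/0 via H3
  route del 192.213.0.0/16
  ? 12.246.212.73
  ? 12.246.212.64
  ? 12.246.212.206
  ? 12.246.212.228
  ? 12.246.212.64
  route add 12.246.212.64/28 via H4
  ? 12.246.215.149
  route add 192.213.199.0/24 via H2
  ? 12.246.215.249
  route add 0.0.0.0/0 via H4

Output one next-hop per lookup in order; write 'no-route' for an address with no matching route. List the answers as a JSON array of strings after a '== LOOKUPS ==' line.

Process each operation:
  add 12.0.0.0/8 -> H0 at depth 8
  add 194.161.130.216/29 -> H4 at depth 29
  del 12.0.0.0/8 (clear depth 8)
  add 12.246.212.64/28 -> H1 at depth 28
  add 12.246.212.0/22 -> H2 at depth 22
  del 194.161.130.216/29 (clear depth 29)
  add 192.213.0.0/16 -> H0 at depth 16
  add 0.0.0.0/0 -> H3 at depth 0
  del 192.213.0.0/16 (clear depth 16)
  lookup 12.246.212.73: bits 0000110011110110110101000100 walk d0:H3→d1:-→d2:-→d3:-→d4:-→d5:-→d6:-→d7:-→d8:-→d9:-→d10:-→d11:-→d12:-→d13:-→d14:-→d15:-→d16:-→d17:-→d18:-→d19:-→d20:-→d21:-→d22:H2→d23:-→d24:-→d25:-→d26:-→d27:-→d28:H1 -> H1
  lookup 12.246.212.64: bits 0000110011110110110101000100 walk d0:H3→d1:-→d2:-→d3:-→d4:-→d5:-→d6:-→d7:-→d8:-→d9:-→d10:-→d11:-→d12:-→d13:-→d14:-→d15:-→d16:-→d17:-→d18:-→d19:-→d20:-→d21:-→d22:H2→d23:-→d24:-→d25:-→d26:-→d27:-→d28:H1 -> H1
  lookup 12.246.212.206: bits 000011001111011011010100 walk d0:H3→d1:-→d2:-→d3:-→d4:-→d5:-→d6:-→d7:-→d8:-→d9:-→d10:-→d11:-→d12:-→d13:-→d14:-→d15:-→d16:-→d17:-→d18:-→d19:-→d20:-→d21:-→d22:H2→d23:-→d24:- -> H2
  lookup 12.246.212.228: bits 000011001111011011010100 walk d0:H3→d1:-→d2:-→d3:-→d4:-→d5:-→d6:-→d7:-→d8:-→d9:-→d10:-→d11:-→d12:-→d13:-→d14:-→d15:-→d16:-→d17:-→d18:-→d19:-→d20:-→d21:-→d22:H2→d23:-→d24:- -> H2
  lookup 12.246.212.64: bits 0000110011110110110101000100 walk d0:H3→d1:-→d2:-→d3:-→d4:-→d5:-→d6:-→d7:-→d8:-→d9:-→d10:-→d11:-→d12:-→d13:-→d14:-→d15:-→d16:-→d17:-→d18:-→d19:-→d20:-→d21:-→d22:H2→d23:-→d24:-→d25:-→d26:-→d27:-→d28:H1 -> H1
  add 12.246.212.64/28 -> H4 at depth 28
  lookup 12.246.215.149: bits 0000110011110110110101 walk d0:H3→d1:-→d2:-→d3:-→d4:-→d5:-→d6:-→d7:-→d8:-→d9:-→d10:-→d11:-→d12:-→d13:-→d14:-→d15:-→d16:-→d17:-→d18:-→d19:-→d20:-→d21:-→d22:H2 -> H2
  add 192.213.199.0/24 -> H2 at depth 24
  lookup 12.246.215.249: bits 0000110011110110110101 walk d0:H3→d1:-→d2:-→d3:-→d4:-→d5:-→d6:-→d7:-→d8:-→d9:-→d10:-→d11:-→d12:-→d13:-→d14:-→d15:-→d16:-→d17:-→d18:-→d19:-→d20:-→d21:-→d22:H2 -> H2
  add 0.0.0.0/0 -> H4 at depth 0

== LOOKUPS ==
["H1","H1","H2","H2","H1","H2","H2"]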